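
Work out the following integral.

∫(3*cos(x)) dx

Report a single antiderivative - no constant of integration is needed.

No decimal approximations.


Answer: 3*sin(x).


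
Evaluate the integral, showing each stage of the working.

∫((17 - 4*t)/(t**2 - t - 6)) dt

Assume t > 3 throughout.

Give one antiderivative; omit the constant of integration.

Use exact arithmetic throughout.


Step 1. Decompose ∫((17 - 4*t)/(t**2 - t - 6)) dt by partial fractions, (17 - 4*t)/(t**2 - t - 6) = -5/(t + 2) + 1/(t - 3): now ∫(1/(t - 3)) dt + ∫(-5/(t + 2)) dt.
Step 2. Evaluate the standard form [assuming t > -2]: now -5*log(t + 2) + ∫(1/(t - 3)) dt.
Step 3. Evaluate the standard form [assuming t > 3]: now log(t - 3) - 5*log(t + 2).
Answer: log(t - 3) - 5*log(t + 2).


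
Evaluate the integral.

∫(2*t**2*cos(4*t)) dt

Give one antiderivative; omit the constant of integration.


Answer: t**2*sin(4*t)/2 + t*cos(4*t)/4 - sin(4*t)/16.


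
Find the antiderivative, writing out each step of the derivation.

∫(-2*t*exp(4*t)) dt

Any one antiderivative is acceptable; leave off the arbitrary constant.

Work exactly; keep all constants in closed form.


Step 1. Integrate ∫(-2*t*exp(4*t)) dt by parts with u = t, dv = (-2*exp(4*t)) dt, so v = -exp(4*t)/2: now -t*exp(4*t)/2 + ∫(exp(4*t)/2) dt.
Step 2. Evaluate the standard form: now -t*exp(4*t)/2 + exp(4*t)/8.
Answer: -t*exp(4*t)/2 + exp(4*t)/8.


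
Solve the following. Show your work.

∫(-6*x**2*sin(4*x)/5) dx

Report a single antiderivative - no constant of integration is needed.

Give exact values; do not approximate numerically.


Step 1. Integrate ∫(-6*x**2*sin(4*x)/5) dx by parts with u = x**2, dv = (-6*sin(4*x)/5) dx, so v = 3*cos(4*x)/10: now 3*x**2*cos(4*x)/10 + ∫(-3*x*cos(4*x)/5) dx.
Step 2. Integrate ∫(-3*x*cos(4*x)/5) dx by parts with u = x, dv = (-3*cos(4*x)/5) dx, so v = -3*sin(4*x)/20: now 3*x**2*cos(4*x)/10 - 3*x*sin(4*x)/20 + ∫(3*sin(4*x)/20) dx.
Step 3. Evaluate the standard form: now 3*x**2*cos(4*x)/10 - 3*x*sin(4*x)/20 - 3*cos(4*x)/80.
Answer: 3*x**2*cos(4*x)/10 - 3*x*sin(4*x)/20 - 3*cos(4*x)/80.


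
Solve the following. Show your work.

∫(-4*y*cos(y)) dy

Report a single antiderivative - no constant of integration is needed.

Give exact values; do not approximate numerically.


Step 1. Integrate ∫(-4*y*cos(y)) dy by parts with u = y, dv = (-4*cos(y)) dy, so v = -4*sin(y): now -4*y*sin(y) + ∫(4*sin(y)) dy.
Step 2. Evaluate the standard form: now -4*y*sin(y) - 4*cos(y).
Answer: -4*y*sin(y) - 4*cos(y).


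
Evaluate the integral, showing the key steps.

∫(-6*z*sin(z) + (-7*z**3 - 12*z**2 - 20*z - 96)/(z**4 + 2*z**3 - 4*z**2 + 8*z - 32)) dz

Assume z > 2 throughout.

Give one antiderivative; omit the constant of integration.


Step 1. Rewrite: now ∫(-6*z*sin(z)) dz + ∫((-7*z**3 - 12*z**2 - 20*z - 96)/(z**4 + 2*z**3 - 4*z**2 + 8*z - 32)) dz.
Step 2. Integrate ∫(-6*z*sin(z)) dz by parts with u = z, dv = (-6*sin(z)) dz, so v = 6*cos(z): now 6*z*cos(z) + ∫((-7*z**3 - 12*z**2 - 20*z - 96)/(z**4 + 2*z**3 - 4*z**2 + 8*z - 32)) dz + ∫(-6*cos(z)) dz.
Step 3. Evaluate the standard form: now 6*z*cos(z) - 6*sin(z) + ∫((-7*z**3 - 12*z**2 - 20*z - 96)/(z**4 + 2*z**3 - 4*z**2 + 8*z - 32)) dz.
Step 4. Decompose ∫((-7*z**3 - 12*z**2 - 20*z - 96)/(z**4 + 2*z**3 - 4*z**2 + 8*z - 32)) dz by partial fractions, (-7*z**3 - 12*z**2 - 20*z - 96)/(z**4 + 2*z**3 - 4*z**2 + 8*z - 32) = 4/(z**2 + 4) - 2/(z + 4) - 5/(z - 2): now 6*z*cos(z) - 6*sin(z) + ∫(-5/(z - 2)) dz + ∫(-2/(z + 4)) dz + ∫(4/(z**2 + 4)) dz.
Step 5. Evaluate the standard form [assuming z > 2]: now 6*z*cos(z) - 5*log(z - 2) - 6*sin(z) + ∫(-2/(z + 4)) dz + ∫(4/(z**2 + 4)) dz.
Step 6. Evaluate the standard form [assuming z > -4]: now 6*z*cos(z) - 5*log(z - 2) - 2*log(z + 4) - 6*sin(z) + ∫(4/(z**2 + 4)) dz.
Step 7. Evaluate the standard form: now 6*z*cos(z) - 5*log(z - 2) - 2*log(z + 4) - 6*sin(z) + 2*atan(z/2).
Answer: 6*z*cos(z) - 5*log(z - 2) - 2*log(z + 4) - 6*sin(z) + 2*atan(z/2).


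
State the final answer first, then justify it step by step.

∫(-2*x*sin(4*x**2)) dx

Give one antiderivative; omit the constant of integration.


The answer is cos(4*x**2)/4.
Step 1. Substitute u = x**2, turning ∫(-2*x*sin(4*x**2)) dx into ∫(-sin(4*u)) du: now ∫(-sin(4*u)) du.
Step 2. Evaluate the standard form: now cos(4*u)/4.
Step 3. Substitute back u = x**2: now cos(4*x**2)/4.
Answer: cos(4*x**2)/4.


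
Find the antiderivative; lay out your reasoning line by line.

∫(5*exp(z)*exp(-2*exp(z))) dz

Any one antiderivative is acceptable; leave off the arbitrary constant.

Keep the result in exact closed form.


Step 1. Substitute u = exp(z), turning ∫(5*exp(z)*exp(-2*exp(z))) dz into ∫(5*exp(-2*u)) du: now ∫(5*exp(-2*u)) du.
Step 2. Evaluate the standard form: now -5*exp(-2*u)/2.
Step 3. Substitute back u = exp(z): now -5*exp(-2*exp(z))/2.
Answer: -5*exp(-2*exp(z))/2.


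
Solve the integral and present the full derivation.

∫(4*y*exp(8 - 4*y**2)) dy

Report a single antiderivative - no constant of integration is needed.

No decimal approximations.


Step 1. Substitute u = y**2 - 2, turning ∫(4*y*exp(8 - 4*y**2)) dy into ∫(2*exp(-4*u)) du: now ∫(2*exp(-4*u)) du.
Step 2. Evaluate the standard form: now -exp(-4*u)/2.
Step 3. Substitute back u = y**2 - 2: now -exp(8 - 4*y**2)/2.
Answer: -exp(8 - 4*y**2)/2.


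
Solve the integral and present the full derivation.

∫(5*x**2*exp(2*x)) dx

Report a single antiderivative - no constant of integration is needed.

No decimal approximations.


Step 1. Integrate ∫(5*x**2*exp(2*x)) dx by parts with u = x**2, dv = (5*exp(2*x)) dx, so v = 5*exp(2*x)/2: now 5*x**2*exp(2*x)/2 + ∫(-5*x*exp(2*x)) dx.
Step 2. Integrate ∫(-5*x*exp(2*x)) dx by parts with u = x, dv = (-5*exp(2*x)) dx, so v = -5*exp(2*x)/2: now 5*x**2*exp(2*x)/2 - 5*x*exp(2*x)/2 + ∫(5*exp(2*x)/2) dx.
Step 3. Evaluate the standard form: now 5*x**2*exp(2*x)/2 - 5*x*exp(2*x)/2 + 5*exp(2*x)/4.
Answer: 5*x**2*exp(2*x)/2 - 5*x*exp(2*x)/2 + 5*exp(2*x)/4.


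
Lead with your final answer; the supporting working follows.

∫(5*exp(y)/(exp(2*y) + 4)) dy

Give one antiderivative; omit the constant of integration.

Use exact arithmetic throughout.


The answer is 5*atan(exp(y)/2)/2.
Step 1. Substitute u = exp(y), turning ∫(5*exp(y)/(exp(2*y) + 4)) dy into ∫(5/(u**2 + 4)) du: now ∫(5/(u**2 + 4)) du.
Step 2. Evaluate the standard form: now 5*atan(u/2)/2.
Step 3. Substitute back u = exp(y): now 5*atan(exp(y)/2)/2.
Answer: 5*atan(exp(y)/2)/2.


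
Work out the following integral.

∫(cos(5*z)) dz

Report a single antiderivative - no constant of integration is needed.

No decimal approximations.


Answer: sin(5*z)/5.


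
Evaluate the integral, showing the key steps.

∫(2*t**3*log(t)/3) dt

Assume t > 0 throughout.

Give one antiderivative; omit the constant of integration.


Step 1. Integrate ∫(2*t**3*log(t)/3) dt by parts with u = log(t), dv = (2*t**3/3) dt, so v = t**4/6 [assuming t > 0]: now t**4*log(t)/6 + ∫(-t**3/6) dt.
Step 2. Evaluate the standard form: now t**4*log(t)/6 - t**4/24.
Answer: t**4*log(t)/6 - t**4/24.


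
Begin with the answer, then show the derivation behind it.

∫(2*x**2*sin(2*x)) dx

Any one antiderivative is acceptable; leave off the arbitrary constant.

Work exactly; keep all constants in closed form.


The answer is -x**2*cos(2*x) + x*sin(2*x) + cos(2*x)/2.
Step 1. Integrate ∫(2*x**2*sin(2*x)) dx by parts with u = x**2, dv = (2*sin(2*x)) dx, so v = -cos(2*x): now -x**2*cos(2*x) + ∫(2*x*cos(2*x)) dx.
Step 2. Integrate ∫(2*x*cos(2*x)) dx by parts with u = x, dv = (2*cos(2*x)) dx, so v = sin(2*x): now -x**2*cos(2*x) + x*sin(2*x) + ∫(-sin(2*x)) dx.
Step 3. Evaluate the standard form: now -x**2*cos(2*x) + x*sin(2*x) + cos(2*x)/2.
Answer: -x**2*cos(2*x) + x*sin(2*x) + cos(2*x)/2.


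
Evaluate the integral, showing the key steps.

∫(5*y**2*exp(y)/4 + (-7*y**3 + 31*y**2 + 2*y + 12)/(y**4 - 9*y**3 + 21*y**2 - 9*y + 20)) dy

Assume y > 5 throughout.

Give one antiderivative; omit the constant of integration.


Step 1. Rewrite: now ∫(5*y**2*exp(y)/4) dy + ∫((-7*y**3 + 31*y**2 + 2*y + 12)/(y**4 - 9*y**3 + 21*y**2 - 9*y + 20)) dy.
Step 2. Integrate ∫(5*y**2*exp(y)/4) dy by parts with u = y**2, dv = (5*exp(y)/4) dy, so v = 5*exp(y)/4: now 5*y**2*exp(y)/4 + ∫(-5*y*exp(y)/2) dy + ∫((-7*y**3 + 31*y**2 + 2*y + 12)/(y**4 - 9*y**3 + 21*y**2 - 9*y + 20)) dy.
Step 3. Integrate ∫(-5*y*exp(y)/2) dy by parts with u = y, dv = (-5*exp(y)/2) dy, so v = -5*exp(y)/2: now 5*y**2*exp(y)/4 - 5*y*exp(y)/2 + ∫((-7*y**3 + 31*y**2 + 2*y + 12)/(y**4 - 9*y**3 + 21*y**2 - 9*y + 20)) dy + ∫(5*exp(y)/2) dy.
Step 4. Evaluate the standard form: now 5*y**2*exp(y)/4 - 5*y*exp(y)/2 + 5*exp(y)/2 + ∫((-7*y**3 + 31*y**2 + 2*y + 12)/(y**4 - 9*y**3 + 21*y**2 - 9*y + 20)) dy.
Step 5. Decompose ∫((-7*y**3 + 31*y**2 + 2*y + 12)/(y**4 - 9*y**3 + 21*y**2 - 9*y + 20)) dy by partial fractions, (-7*y**3 + 31*y**2 + 2*y + 12)/(y**4 - 9*y**3 + 21*y**2 - 9*y + 20) = -1/(y**2 + 1) - 4/(y - 4) - 3/(y - 5): now 5*y**2*exp(y)/4 - 5*y*exp(y)/2 + 5*exp(y)/2 + ∫(-3/(y - 5)) dy + ∫(-4/(y - 4)) dy + ∫(-1/(y**2 + 1)) dy.
Step 6. Evaluate the standard form [assuming y > 4]: now 5*y**2*exp(y)/4 - 5*y*exp(y)/2 + 5*exp(y)/2 - 4*log(y - 4) + ∫(-3/(y - 5)) dy + ∫(-1/(y**2 + 1)) dy.
Step 7. Evaluate the standard form [assuming y > 5]: now 5*y**2*exp(y)/4 - 5*y*exp(y)/2 + 5*exp(y)/2 - 3*log(y - 5) - 4*log(y - 4) + ∫(-1/(y**2 + 1)) dy.
Step 8. Evaluate the standard form: now 5*y**2*exp(y)/4 - 5*y*exp(y)/2 + 5*exp(y)/2 - 3*log(y - 5) - 4*log(y - 4) - atan(y).
Answer: 5*y**2*exp(y)/4 - 5*y*exp(y)/2 + 5*exp(y)/2 - 3*log(y - 5) - 4*log(y - 4) - atan(y).


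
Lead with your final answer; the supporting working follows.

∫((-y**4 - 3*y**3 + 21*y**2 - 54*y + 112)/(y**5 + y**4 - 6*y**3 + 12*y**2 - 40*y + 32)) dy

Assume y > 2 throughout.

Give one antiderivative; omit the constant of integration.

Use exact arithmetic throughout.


The answer is log(y - 2) - 3*log(y - 1) + log(y + 4) + 3*atan(y/2)/2.
Step 1. Decompose ∫((-y**4 - 3*y**3 + 21*y**2 - 54*y + 112)/(y**5 + y**4 - 6*y**3 + 12*y**2 - 40*y + 32)) dy by partial fractions, (-y**4 - 3*y**3 + 21*y**2 - 54*y + 112)/(y**5 + y**4 - 6*y**3 + 12*y**2 - 40*y + 32) = 3/(y**2 + 4) + 1/(y + 4) - 3/(y - 1) + 1/(y - 2): now ∫(1/(y - 2)) dy + ∫(-3/(y - 1)) dy + ∫(1/(y + 4)) dy + ∫(3/(y**2 + 4)) dy.
Step 2. Evaluate the standard form [assuming y > 2]: now log(y - 2) + ∫(-3/(y - 1)) dy + ∫(1/(y + 4)) dy + ∫(3/(y**2 + 4)) dy.
Step 3. Evaluate the standard form [assuming y > 1]: now log(y - 2) - 3*log(y - 1) + ∫(1/(y + 4)) dy + ∫(3/(y**2 + 4)) dy.
Step 4. Evaluate the standard form [assuming y > -4]: now log(y - 2) - 3*log(y - 1) + log(y + 4) + ∫(3/(y**2 + 4)) dy.
Step 5. Evaluate the standard form: now log(y - 2) - 3*log(y - 1) + log(y + 4) + 3*atan(y/2)/2.
Answer: log(y - 2) - 3*log(y - 1) + log(y + 4) + 3*atan(y/2)/2.


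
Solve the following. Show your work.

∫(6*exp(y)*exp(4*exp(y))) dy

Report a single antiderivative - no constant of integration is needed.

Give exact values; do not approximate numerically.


Step 1. Substitute u = exp(y), turning ∫(6*exp(y)*exp(4*exp(y))) dy into ∫(6*exp(4*u)) du: now ∫(6*exp(4*u)) du.
Step 2. Evaluate the standard form: now 3*exp(4*u)/2.
Step 3. Substitute back u = exp(y): now 3*exp(4*exp(y))/2.
Answer: 3*exp(4*exp(y))/2.


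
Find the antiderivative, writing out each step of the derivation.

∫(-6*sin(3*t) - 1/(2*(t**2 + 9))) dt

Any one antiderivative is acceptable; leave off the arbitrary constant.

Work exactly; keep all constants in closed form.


Step 1. Rewrite: now ∫(-1/(2*(t**2 + 9))) dt + ∫(-6*sin(3*t)) dt.
Step 2. Evaluate the standard form: now 2*cos(3*t) + ∫(-1/(2*(t**2 + 9))) dt.
Step 3. Evaluate the standard form: now 2*cos(3*t) - atan(t/3)/6.
Answer: 2*cos(3*t) - atan(t/3)/6.


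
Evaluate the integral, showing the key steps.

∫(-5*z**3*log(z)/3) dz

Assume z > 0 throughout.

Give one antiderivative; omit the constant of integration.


Step 1. Integrate ∫(-5*z**3*log(z)/3) dz by parts with u = log(z), dv = (-5*z**3/3) dz, so v = -5*z**4/12 [assuming z > 0]: now -5*z**4*log(z)/12 + ∫(5*z**3/12) dz.
Step 2. Evaluate the standard form: now -5*z**4*log(z)/12 + 5*z**4/48.
Answer: -5*z**4*log(z)/12 + 5*z**4/48.


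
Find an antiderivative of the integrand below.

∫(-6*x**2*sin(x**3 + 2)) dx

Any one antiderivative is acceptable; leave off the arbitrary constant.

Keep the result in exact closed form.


Answer: 2*cos(x**3 + 2).


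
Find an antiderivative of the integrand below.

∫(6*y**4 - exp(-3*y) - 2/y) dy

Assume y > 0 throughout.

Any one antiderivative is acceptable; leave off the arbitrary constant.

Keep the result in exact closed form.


Answer: 6*y**5/5 - 2*log(y) + exp(-3*y)/3.


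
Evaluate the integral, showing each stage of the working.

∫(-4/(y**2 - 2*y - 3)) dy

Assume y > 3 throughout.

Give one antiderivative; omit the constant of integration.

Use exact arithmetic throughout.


Step 1. Decompose ∫(-4/(y**2 - 2*y - 3)) dy by partial fractions, -4/(y**2 - 2*y - 3) = 1/(y + 1) - 1/(y - 3): now ∫(-1/(y - 3)) dy + ∫(1/(y + 1)) dy.
Step 2. Evaluate the standard form [assuming y > 3]: now -log(y - 3) + ∫(1/(y + 1)) dy.
Step 3. Evaluate the standard form [assuming y > -1]: now -log(y - 3) + log(y + 1).
Answer: -log(y - 3) + log(y + 1).


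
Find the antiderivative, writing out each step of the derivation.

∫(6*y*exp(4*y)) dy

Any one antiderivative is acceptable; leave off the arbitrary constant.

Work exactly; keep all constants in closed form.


Step 1. Integrate ∫(6*y*exp(4*y)) dy by parts with u = y, dv = (6*exp(4*y)) dy, so v = 3*exp(4*y)/2: now 3*y*exp(4*y)/2 + ∫(-3*exp(4*y)/2) dy.
Step 2. Evaluate the standard form: now 3*y*exp(4*y)/2 - 3*exp(4*y)/8.
Answer: 3*y*exp(4*y)/2 - 3*exp(4*y)/8.


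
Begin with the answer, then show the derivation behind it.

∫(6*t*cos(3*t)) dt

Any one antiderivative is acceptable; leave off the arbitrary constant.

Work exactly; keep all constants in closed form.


The answer is 2*t*sin(3*t) + 2*cos(3*t)/3.
Step 1. Integrate ∫(6*t*cos(3*t)) dt by parts with u = t, dv = (6*cos(3*t)) dt, so v = 2*sin(3*t): now 2*t*sin(3*t) + ∫(-2*sin(3*t)) dt.
Step 2. Evaluate the standard form: now 2*t*sin(3*t) + 2*cos(3*t)/3.
Answer: 2*t*sin(3*t) + 2*cos(3*t)/3.


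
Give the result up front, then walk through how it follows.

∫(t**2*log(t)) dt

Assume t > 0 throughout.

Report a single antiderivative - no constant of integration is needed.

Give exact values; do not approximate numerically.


The answer is t**3*log(t)/3 - t**3/9.
Step 1. Integrate ∫(t**2*log(t)) dt by parts with u = log(t), dv = (t**2) dt, so v = t**3/3 [assuming t > 0]: now t**3*log(t)/3 + ∫(-t**2/3) dt.
Step 2. Evaluate the standard form: now t**3*log(t)/3 - t**3/9.
Answer: t**3*log(t)/3 - t**3/9.


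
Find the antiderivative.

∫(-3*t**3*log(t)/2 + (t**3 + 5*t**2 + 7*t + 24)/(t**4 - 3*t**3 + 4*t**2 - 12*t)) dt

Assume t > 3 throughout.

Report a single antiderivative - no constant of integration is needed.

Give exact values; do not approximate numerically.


Answer: -3*t**4*log(t)/8 + 3*t**4/32 - 2*log(t) + 3*log(t - 3) - atan(t/2)/2.


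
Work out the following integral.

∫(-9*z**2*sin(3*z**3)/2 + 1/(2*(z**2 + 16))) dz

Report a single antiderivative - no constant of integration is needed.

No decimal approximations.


Answer: cos(3*z**3)/2 + atan(z/4)/8.


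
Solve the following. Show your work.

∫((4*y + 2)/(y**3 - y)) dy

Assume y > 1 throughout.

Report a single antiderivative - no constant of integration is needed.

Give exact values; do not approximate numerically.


Step 1. Decompose ∫((4*y + 2)/(y**3 - y)) dy by partial fractions, (4*y + 2)/(y**3 - y) = -1/(y + 1) + 3/(y - 1) - 2/y: now ∫(-2/y) dy + ∫(3/(y - 1)) dy + ∫(-1/(y + 1)) dy.
Step 2. Evaluate the standard form [assuming y > 0]: now -2*log(y) + ∫(3/(y - 1)) dy + ∫(-1/(y + 1)) dy.
Step 3. Evaluate the standard form [assuming y > 1]: now -2*log(y) + 3*log(y - 1) + ∫(-1/(y + 1)) dy.
Step 4. Evaluate the standard form [assuming y > -1]: now -2*log(y) + 3*log(y - 1) - log(y + 1).
Answer: -2*log(y) + 3*log(y - 1) - log(y + 1).


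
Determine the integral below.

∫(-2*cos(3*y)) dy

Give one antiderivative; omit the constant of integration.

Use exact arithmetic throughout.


Answer: -2*sin(3*y)/3.


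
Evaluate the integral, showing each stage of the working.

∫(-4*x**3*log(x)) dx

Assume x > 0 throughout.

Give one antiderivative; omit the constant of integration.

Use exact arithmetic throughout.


Step 1. Integrate ∫(-4*x**3*log(x)) dx by parts with u = log(x), dv = (-4*x**3) dx, so v = -x**4 [assuming x > 0]: now -x**4*log(x) + ∫(x**3) dx.
Step 2. Evaluate the standard form: now -x**4*log(x) + x**4/4.
Answer: -x**4*log(x) + x**4/4.


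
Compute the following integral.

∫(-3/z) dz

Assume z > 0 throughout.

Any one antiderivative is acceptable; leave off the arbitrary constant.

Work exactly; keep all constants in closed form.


Answer: -3*log(z).


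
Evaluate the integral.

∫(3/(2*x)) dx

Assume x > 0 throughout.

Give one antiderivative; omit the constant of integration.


Answer: 3*log(x)/2.


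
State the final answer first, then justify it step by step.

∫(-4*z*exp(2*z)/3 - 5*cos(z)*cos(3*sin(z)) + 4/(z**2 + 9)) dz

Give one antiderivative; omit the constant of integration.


The answer is -2*z*exp(2*z)/3 + exp(2*z)/3 - 5*sin(3*sin(z))/3 + 4*atan(z/3)/3.
Step 1. Rewrite: now ∫(-4*z*exp(2*z)/3) dz + ∫(-5*cos(z)*cos(3*sin(z))) dz + ∫(4/(z**2 + 9)) dz.
Step 2. Evaluate the standard form: now 4*atan(z/3)/3 + ∫(-4*z*exp(2*z)/3) dz + ∫(-5*cos(z)*cos(3*sin(z))) dz.
Step 3. Substitute u = sin(z), turning ∫(-5*cos(z)*cos(3*sin(z))) dz into ∫(-5*cos(3*u)) du: now 4*atan(z/3)/3 + ∫(-4*z*exp(2*z)/3) dz + ∫(-5*cos(3*u)) du.
Step 4. Evaluate the standard form: now -5*sin(3*u)/3 + 4*atan(z/3)/3 + ∫(-4*z*exp(2*z)/3) dz.
Step 5. Substitute back u = sin(z): now -5*sin(3*sin(z))/3 + 4*atan(z/3)/3 + ∫(-4*z*exp(2*z)/3) dz.
Step 6. Integrate ∫(-4*z*exp(2*z)/3) dz by parts with u = z, dv = (-4*exp(2*z)/3) dz, so v = -2*exp(2*z)/3: now -2*z*exp(2*z)/3 - 5*sin(3*sin(z))/3 + 4*atan(z/3)/3 + ∫(2*exp(2*z)/3) dz.
Step 7. Evaluate the standard form: now -2*z*exp(2*z)/3 + exp(2*z)/3 - 5*sin(3*sin(z))/3 + 4*atan(z/3)/3.
Answer: -2*z*exp(2*z)/3 + exp(2*z)/3 - 5*sin(3*sin(z))/3 + 4*atan(z/3)/3.


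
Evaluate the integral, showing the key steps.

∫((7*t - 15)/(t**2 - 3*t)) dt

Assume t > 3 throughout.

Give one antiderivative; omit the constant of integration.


Step 1. Decompose ∫((7*t - 15)/(t**2 - 3*t)) dt by partial fractions, (7*t - 15)/(t**2 - 3*t) = 2/(t - 3) + 5/t: now ∫(5/t) dt + ∫(2/(t - 3)) dt.
Step 2. Evaluate the standard form [assuming t > 3]: now 2*log(t - 3) + ∫(5/t) dt.
Step 3. Evaluate the standard form [assuming t > 0]: now 5*log(t) + 2*log(t - 3).
Answer: 5*log(t) + 2*log(t - 3).


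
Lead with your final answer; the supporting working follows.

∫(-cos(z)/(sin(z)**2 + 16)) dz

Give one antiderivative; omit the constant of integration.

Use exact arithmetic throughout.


The answer is -atan(sin(z)/4)/4.
Step 1. Substitute u = sin(z), turning ∫(-cos(z)/(sin(z)**2 + 16)) dz into ∫(-1/(u**2 + 16)) du: now ∫(-1/(u**2 + 16)) du.
Step 2. Evaluate the standard form: now -atan(u/4)/4.
Step 3. Substitute back u = sin(z): now -atan(sin(z)/4)/4.
Answer: -atan(sin(z)/4)/4.


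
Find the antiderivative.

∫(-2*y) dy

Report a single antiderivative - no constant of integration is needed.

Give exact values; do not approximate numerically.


Answer: -y**2.


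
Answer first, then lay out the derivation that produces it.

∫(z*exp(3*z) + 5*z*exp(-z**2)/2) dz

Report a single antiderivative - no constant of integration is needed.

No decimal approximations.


The answer is z*exp(3*z)/3 - exp(3*z)/9 - 5*exp(-z**2)/4.
Step 1. Rewrite: now ∫(z*exp(3*z)) dz + ∫(5*z*exp(-z**2)/2) dz.
Step 2. Substitute u = z**2, turning ∫(5*z*exp(-z**2)/2) dz into ∫(5*exp(-u)/4) du: now ∫(z*exp(3*z)) dz + ∫(5*exp(-u)/4) du.
Step 3. Evaluate the standard form: now ∫(z*exp(3*z)) dz - 5*exp(-u)/4.
Step 4. Substitute back u = z**2: now ∫(z*exp(3*z)) dz - 5*exp(-z**2)/4.
Step 5. Integrate ∫(z*exp(3*z)) dz by parts with u = z, dv = (exp(3*z)) dz, so v = exp(3*z)/3: now z*exp(3*z)/3 + ∫(-exp(3*z)/3) dz - 5*exp(-z**2)/4.
Step 6. Evaluate the standard form: now z*exp(3*z)/3 - exp(3*z)/9 - 5*exp(-z**2)/4.
Answer: z*exp(3*z)/3 - exp(3*z)/9 - 5*exp(-z**2)/4.


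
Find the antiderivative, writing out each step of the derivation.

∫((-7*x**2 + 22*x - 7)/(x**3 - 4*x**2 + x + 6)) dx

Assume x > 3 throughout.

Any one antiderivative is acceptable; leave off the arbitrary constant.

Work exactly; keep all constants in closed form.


Step 1. Decompose ∫((-7*x**2 + 22*x - 7)/(x**3 - 4*x**2 + x + 6)) dx by partial fractions, (-7*x**2 + 22*x - 7)/(x**3 - 4*x**2 + x + 6) = -3/(x + 1) - 3/(x - 2) - 1/(x - 3): now ∫(-1/(x - 3)) dx + ∫(-3/(x - 2)) dx + ∫(-3/(x + 1)) dx.
Step 2. Evaluate the standard form [assuming x > 2]: now -3*log(x - 2) + ∫(-1/(x - 3)) dx + ∫(-3/(x + 1)) dx.
Step 3. Evaluate the standard form [assuming x > -1]: now -3*log(x - 2) - 3*log(x + 1) + ∫(-1/(x - 3)) dx.
Step 4. Evaluate the standard form [assuming x > 3]: now -log(x - 3) - 3*log(x - 2) - 3*log(x + 1).
Answer: -log(x - 3) - 3*log(x - 2) - 3*log(x + 1).


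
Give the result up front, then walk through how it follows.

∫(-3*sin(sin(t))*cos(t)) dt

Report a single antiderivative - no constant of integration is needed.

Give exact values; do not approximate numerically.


The answer is 3*cos(sin(t)).
Step 1. Substitute u = sin(t), turning ∫(-3*sin(sin(t))*cos(t)) dt into ∫(-3*sin(u)) du: now ∫(-3*sin(u)) du.
Step 2. Evaluate the standard form: now 3*cos(u).
Step 3. Substitute back u = sin(t): now 3*cos(sin(t)).
Answer: 3*cos(sin(t)).


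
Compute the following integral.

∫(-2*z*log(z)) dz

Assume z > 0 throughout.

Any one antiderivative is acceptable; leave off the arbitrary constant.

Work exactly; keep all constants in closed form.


Answer: -z**2*log(z) + z**2/2.


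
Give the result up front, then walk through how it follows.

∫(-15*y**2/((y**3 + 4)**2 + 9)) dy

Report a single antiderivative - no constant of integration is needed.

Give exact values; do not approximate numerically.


The answer is -5*atan(y**3/3 + 4/3)/3.
Step 1. Substitute u = y**3 + 4, turning ∫(-15*y**2/((y**3 + 4)**2 + 9)) dy into ∫(-5/(u**2 + 9)) du: now ∫(-5/(u**2 + 9)) du.
Step 2. Evaluate the standard form: now -5*atan(u/3)/3.
Step 3. Substitute back u = y**3 + 4: now -5*atan(y**3/3 + 4/3)/3.
Answer: -5*atan(y**3/3 + 4/3)/3.


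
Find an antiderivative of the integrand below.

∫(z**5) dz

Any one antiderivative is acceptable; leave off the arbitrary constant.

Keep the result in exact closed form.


Answer: z**6/6.


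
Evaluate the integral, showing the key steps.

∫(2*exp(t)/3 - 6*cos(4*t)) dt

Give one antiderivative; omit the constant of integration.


Step 1. Rewrite: now ∫(2*exp(t)/3) dt + ∫(-6*cos(4*t)) dt.
Step 2. Evaluate the standard form: now -3*sin(4*t)/2 + ∫(2*exp(t)/3) dt.
Step 3. Evaluate the standard form: now 2*exp(t)/3 - 3*sin(4*t)/2.
Answer: 2*exp(t)/3 - 3*sin(4*t)/2.


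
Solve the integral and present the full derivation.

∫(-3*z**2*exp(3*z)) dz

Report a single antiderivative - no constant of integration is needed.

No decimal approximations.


Step 1. Integrate ∫(-3*z**2*exp(3*z)) dz by parts with u = z**2, dv = (-3*exp(3*z)) dz, so v = -exp(3*z): now -z**2*exp(3*z) + ∫(2*z*exp(3*z)) dz.
Step 2. Integrate ∫(2*z*exp(3*z)) dz by parts with u = z, dv = (2*exp(3*z)) dz, so v = 2*exp(3*z)/3: now -z**2*exp(3*z) + 2*z*exp(3*z)/3 + ∫(-2*exp(3*z)/3) dz.
Step 3. Evaluate the standard form: now -z**2*exp(3*z) + 2*z*exp(3*z)/3 - 2*exp(3*z)/9.
Answer: -z**2*exp(3*z) + 2*z*exp(3*z)/3 - 2*exp(3*z)/9.


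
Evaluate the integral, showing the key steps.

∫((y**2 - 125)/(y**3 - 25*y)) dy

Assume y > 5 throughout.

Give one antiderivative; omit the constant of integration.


Step 1. Decompose ∫((y**2 - 125)/(y**3 - 25*y)) dy by partial fractions, (y**2 - 125)/(y**3 - 25*y) = -2/(y + 5) - 2/(y - 5) + 5/y: now ∫(5/y) dy + ∫(-2/(y - 5)) dy + ∫(-2/(y + 5)) dy.
Step 2. Evaluate the standard form [assuming y > 5]: now -2*log(y - 5) + ∫(5/y) dy + ∫(-2/(y + 5)) dy.
Step 3. Evaluate the standard form [assuming y > 0]: now 5*log(y) - 2*log(y - 5) + ∫(-2/(y + 5)) dy.
Step 4. Evaluate the standard form [assuming y > -5]: now 5*log(y) - 2*log(y - 5) - 2*log(y + 5).
Answer: 5*log(y) - 2*log(y - 5) - 2*log(y + 5).


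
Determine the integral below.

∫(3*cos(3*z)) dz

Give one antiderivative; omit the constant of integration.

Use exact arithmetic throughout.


Answer: sin(3*z).


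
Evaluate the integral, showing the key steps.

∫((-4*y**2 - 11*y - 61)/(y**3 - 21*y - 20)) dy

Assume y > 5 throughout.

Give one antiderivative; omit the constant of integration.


Step 1. Decompose ∫((-4*y**2 - 11*y - 61)/(y**3 - 21*y - 20)) dy by partial fractions, (-4*y**2 - 11*y - 61)/(y**3 - 21*y - 20) = -3/(y + 4) + 3/(y + 1) - 4/(y - 5): now ∫(-4/(y - 5)) dy + ∫(3/(y + 1)) dy + ∫(-3/(y + 4)) dy.
Step 2. Evaluate the standard form [assuming y > 5]: now -4*log(y - 5) + ∫(3/(y + 1)) dy + ∫(-3/(y + 4)) dy.
Step 3. Evaluate the standard form [assuming y > -1]: now -4*log(y - 5) + 3*log(y + 1) + ∫(-3/(y + 4)) dy.
Step 4. Evaluate the standard form [assuming y > -4]: now -4*log(y - 5) + 3*log(y + 1) - 3*log(y + 4).
Answer: -4*log(y - 5) + 3*log(y + 1) - 3*log(y + 4).


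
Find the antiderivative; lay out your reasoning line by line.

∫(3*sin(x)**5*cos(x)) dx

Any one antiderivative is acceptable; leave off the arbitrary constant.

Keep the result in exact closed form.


Step 1. Substitute u = sin(x), turning ∫(3*sin(x)**5*cos(x)) dx into ∫(3*u**5) du: now ∫(3*u**5) du.
Step 2. Evaluate the standard form: now u**6/2.
Step 3. Substitute back u = sin(x): now sin(x)**6/2.
Answer: sin(x)**6/2.


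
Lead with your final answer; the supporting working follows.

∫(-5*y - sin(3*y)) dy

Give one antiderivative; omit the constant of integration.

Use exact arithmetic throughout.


The answer is -5*y**2/2 + cos(3*y)/3.
Step 1. Rewrite: now ∫(-5*y) dy + ∫(-sin(3*y)) dy.
Step 2. Evaluate the standard form: now cos(3*y)/3 + ∫(-5*y) dy.
Step 3. Evaluate the standard form: now -5*y**2/2 + cos(3*y)/3.
Answer: -5*y**2/2 + cos(3*y)/3.


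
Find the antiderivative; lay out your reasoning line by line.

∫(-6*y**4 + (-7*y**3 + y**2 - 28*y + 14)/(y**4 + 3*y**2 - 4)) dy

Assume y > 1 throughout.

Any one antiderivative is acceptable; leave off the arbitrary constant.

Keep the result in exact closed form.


Step 1. Rewrite: now ∫(-6*y**4) dy + ∫((-7*y**3 + y**2 - 28*y + 14)/(y**4 + 3*y**2 - 4)) dy.
Step 2. Evaluate the standard form: now -6*y**5/5 + ∫((-7*y**3 + y**2 - 28*y + 14)/(y**4 + 3*y**2 - 4)) dy.
Step 3. Decompose ∫((-7*y**3 + y**2 - 28*y + 14)/(y**4 + 3*y**2 - 4)) dy by partial fractions, (-7*y**3 + y**2 - 28*y + 14)/(y**4 + 3*y**2 - 4) = -2/(y**2 + 4) - 5/(y + 1) - 2/(y - 1): now -6*y**5/5 + ∫(-2/(y - 1)) dy + ∫(-5/(y + 1)) dy + ∫(-2/(y**2 + 4)) dy.
Step 4. Evaluate the standard form [assuming y > 1]: now -6*y**5/5 - 2*log(y - 1) + ∫(-5/(y + 1)) dy + ∫(-2/(y**2 + 4)) dy.
Step 5. Evaluate the standard form [assuming y > -1]: now -6*y**5/5 - 2*log(y - 1) - 5*log(y + 1) + ∫(-2/(y**2 + 4)) dy.
Step 6. Evaluate the standard form: now -6*y**5/5 - 2*log(y - 1) - 5*log(y + 1) - atan(y/2).
Answer: -6*y**5/5 - 2*log(y - 1) - 5*log(y + 1) - atan(y/2).


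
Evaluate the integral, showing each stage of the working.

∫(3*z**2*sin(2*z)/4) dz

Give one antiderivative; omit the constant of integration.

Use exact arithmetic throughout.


Step 1. Integrate ∫(3*z**2*sin(2*z)/4) dz by parts with u = z**2, dv = (3*sin(2*z)/4) dz, so v = -3*cos(2*z)/8: now -3*z**2*cos(2*z)/8 + ∫(3*z*cos(2*z)/4) dz.
Step 2. Integrate ∫(3*z*cos(2*z)/4) dz by parts with u = z, dv = (3*cos(2*z)/4) dz, so v = 3*sin(2*z)/8: now -3*z**2*cos(2*z)/8 + 3*z*sin(2*z)/8 + ∫(-3*sin(2*z)/8) dz.
Step 3. Evaluate the standard form: now -3*z**2*cos(2*z)/8 + 3*z*sin(2*z)/8 + 3*cos(2*z)/16.
Answer: -3*z**2*cos(2*z)/8 + 3*z*sin(2*z)/8 + 3*cos(2*z)/16.


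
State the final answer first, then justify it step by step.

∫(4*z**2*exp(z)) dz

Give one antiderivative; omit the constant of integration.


The answer is 4*z**2*exp(z) - 8*z*exp(z) + 8*exp(z).
Step 1. Integrate ∫(4*z**2*exp(z)) dz by parts with u = z**2, dv = (4*exp(z)) dz, so v = 4*exp(z): now 4*z**2*exp(z) + ∫(-8*z*exp(z)) dz.
Step 2. Integrate ∫(-8*z*exp(z)) dz by parts with u = z, dv = (-8*exp(z)) dz, so v = -8*exp(z): now 4*z**2*exp(z) - 8*z*exp(z) + ∫(8*exp(z)) dz.
Step 3. Evaluate the standard form: now 4*z**2*exp(z) - 8*z*exp(z) + 8*exp(z).
Answer: 4*z**2*exp(z) - 8*z*exp(z) + 8*exp(z).


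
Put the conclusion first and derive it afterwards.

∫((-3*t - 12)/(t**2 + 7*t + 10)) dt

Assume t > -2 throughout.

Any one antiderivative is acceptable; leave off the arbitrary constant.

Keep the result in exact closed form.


The answer is -2*log(t + 2) - log(t + 5).
Step 1. Decompose ∫((-3*t - 12)/(t**2 + 7*t + 10)) dt by partial fractions, (-3*t - 12)/(t**2 + 7*t + 10) = -1/(t + 5) - 2/(t + 2): now ∫(-2/(t + 2)) dt + ∫(-1/(t + 5)) dt.
Step 2. Evaluate the standard form [assuming t > -5]: now -log(t + 5) + ∫(-2/(t + 2)) dt.
Step 3. Evaluate the standard form [assuming t > -2]: now -2*log(t + 2) - log(t + 5).
Answer: -2*log(t + 2) - log(t + 5).


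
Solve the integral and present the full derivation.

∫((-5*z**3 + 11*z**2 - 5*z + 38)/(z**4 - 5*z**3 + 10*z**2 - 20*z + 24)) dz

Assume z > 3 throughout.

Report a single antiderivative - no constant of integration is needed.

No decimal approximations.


Step 1. Decompose ∫((-5*z**3 + 11*z**2 - 5*z + 38)/(z**4 - 5*z**3 + 10*z**2 - 20*z + 24)) dz by partial fractions, (-5*z**3 + 11*z**2 - 5*z + 38)/(z**4 - 5*z**3 + 10*z**2 - 20*z + 24) = -3/(z**2 + 4) - 4/(z - 2) - 1/(z - 3): now ∫(-1/(z - 3)) dz + ∫(-4/(z - 2)) dz + ∫(-3/(z**2 + 4)) dz.
Step 2. Evaluate the standard form [assuming z > 2]: now -4*log(z - 2) + ∫(-1/(z - 3)) dz + ∫(-3/(z**2 + 4)) dz.
Step 3. Evaluate the standard form [assuming z > 3]: now -log(z - 3) - 4*log(z - 2) + ∫(-3/(z**2 + 4)) dz.
Step 4. Evaluate the standard form: now -log(z - 3) - 4*log(z - 2) - 3*atan(z/2)/2.
Answer: -log(z - 3) - 4*log(z - 2) - 3*atan(z/2)/2.


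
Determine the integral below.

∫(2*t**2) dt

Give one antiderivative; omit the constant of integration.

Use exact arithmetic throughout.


Answer: 2*t**3/3.


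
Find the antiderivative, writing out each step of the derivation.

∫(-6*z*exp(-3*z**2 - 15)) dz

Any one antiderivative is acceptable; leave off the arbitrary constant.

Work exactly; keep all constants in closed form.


Step 1. Substitute u = z**2 + 5, turning ∫(-6*z*exp(-3*z**2 - 15)) dz into ∫(-3*exp(-3*u)) du: now ∫(-3*exp(-3*u)) du.
Step 2. Evaluate the standard form: now exp(-3*u).
Step 3. Substitute back u = z**2 + 5: now exp(-3*z**2 - 15).
Answer: exp(-3*z**2 - 15).


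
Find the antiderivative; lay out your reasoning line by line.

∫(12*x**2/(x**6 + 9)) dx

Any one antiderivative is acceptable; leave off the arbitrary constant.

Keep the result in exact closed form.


Step 1. Substitute u = x**3, turning ∫(12*x**2/(x**6 + 9)) dx into ∫(4/(u**2 + 9)) du: now ∫(4/(u**2 + 9)) du.
Step 2. Evaluate the standard form: now 4*atan(u/3)/3.
Step 3. Substitute back u = x**3: now 4*atan(x**3/3)/3.
Answer: 4*atan(x**3/3)/3.


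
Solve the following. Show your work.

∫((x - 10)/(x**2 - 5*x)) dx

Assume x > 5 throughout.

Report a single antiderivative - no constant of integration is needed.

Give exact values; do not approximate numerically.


Step 1. Decompose ∫((x - 10)/(x**2 - 5*x)) dx by partial fractions, (x - 10)/(x**2 - 5*x) = -1/(x - 5) + 2/x: now ∫(2/x) dx + ∫(-1/(x - 5)) dx.
Step 2. Evaluate the standard form [assuming x > 5]: now -log(x - 5) + ∫(2/x) dx.
Step 3. Evaluate the standard form [assuming x > 0]: now 2*log(x) - log(x - 5).
Answer: 2*log(x) - log(x - 5).


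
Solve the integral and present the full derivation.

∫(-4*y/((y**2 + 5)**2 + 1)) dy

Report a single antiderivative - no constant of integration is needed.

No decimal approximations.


Step 1. Substitute u = y**2 + 5, turning ∫(-4*y/((y**2 + 5)**2 + 1)) dy into ∫(-2/(u**2 + 1)) du: now ∫(-2/(u**2 + 1)) du.
Step 2. Evaluate the standard form: now -2*atan(u).
Step 3. Substitute back u = y**2 + 5: now -2*atan(y**2 + 5).
Answer: -2*atan(y**2 + 5).


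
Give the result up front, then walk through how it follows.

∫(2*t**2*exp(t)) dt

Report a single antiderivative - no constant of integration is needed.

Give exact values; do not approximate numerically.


The answer is 2*t**2*exp(t) - 4*t*exp(t) + 4*exp(t).
Step 1. Integrate ∫(2*t**2*exp(t)) dt by parts with u = t**2, dv = (2*exp(t)) dt, so v = 2*exp(t): now 2*t**2*exp(t) + ∫(-4*t*exp(t)) dt.
Step 2. Integrate ∫(-4*t*exp(t)) dt by parts with u = t, dv = (-4*exp(t)) dt, so v = -4*exp(t): now 2*t**2*exp(t) - 4*t*exp(t) + ∫(4*exp(t)) dt.
Step 3. Evaluate the standard form: now 2*t**2*exp(t) - 4*t*exp(t) + 4*exp(t).
Answer: 2*t**2*exp(t) - 4*t*exp(t) + 4*exp(t).


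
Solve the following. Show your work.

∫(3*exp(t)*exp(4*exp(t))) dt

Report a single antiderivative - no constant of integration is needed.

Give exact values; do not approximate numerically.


Step 1. Substitute u = exp(t), turning ∫(3*exp(t)*exp(4*exp(t))) dt into ∫(3*exp(4*u)) du: now ∫(3*exp(4*u)) du.
Step 2. Evaluate the standard form: now 3*exp(4*u)/4.
Step 3. Substitute back u = exp(t): now 3*exp(4*exp(t))/4.
Answer: 3*exp(4*exp(t))/4.


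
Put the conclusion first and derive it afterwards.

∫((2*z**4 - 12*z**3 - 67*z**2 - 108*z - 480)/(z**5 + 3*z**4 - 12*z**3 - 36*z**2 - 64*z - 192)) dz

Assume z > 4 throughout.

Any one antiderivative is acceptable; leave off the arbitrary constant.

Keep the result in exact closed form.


The answer is -2*log(z - 4) + 3*log(z + 3) + log(z + 4) + 3*atan(z/2)/2.
Step 1. Decompose ∫((2*z**4 - 12*z**3 - 67*z**2 - 108*z - 480)/(z**5 + 3*z**4 - 12*z**3 - 36*z**2 - 64*z - 192)) dz by partial fractions, (2*z**4 - 12*z**3 - 67*z**2 - 108*z - 480)/(z**5 + 3*z**4 - 12*z**3 - 36*z**2 - 64*z - 192) = 3/(z**2 + 4) + 1/(z + 4) + 3/(z + 3) - 2/(z - 4): now ∫(-2/(z - 4)) dz + ∫(3/(z + 3)) dz + ∫(1/(z + 4)) dz + ∫(3/(z**2 + 4)) dz.
Step 2. Evaluate the standard form [assuming z > 4]: now -2*log(z - 4) + ∫(3/(z + 3)) dz + ∫(1/(z + 4)) dz + ∫(3/(z**2 + 4)) dz.
Step 3. Evaluate the standard form [assuming z > -3]: now -2*log(z - 4) + 3*log(z + 3) + ∫(1/(z + 4)) dz + ∫(3/(z**2 + 4)) dz.
Step 4. Evaluate the standard form [assuming z > -4]: now -2*log(z - 4) + 3*log(z + 3) + log(z + 4) + ∫(3/(z**2 + 4)) dz.
Step 5. Evaluate the standard form: now -2*log(z - 4) + 3*log(z + 3) + log(z + 4) + 3*atan(z/2)/2.
Answer: -2*log(z - 4) + 3*log(z + 3) + log(z + 4) + 3*atan(z/2)/2.


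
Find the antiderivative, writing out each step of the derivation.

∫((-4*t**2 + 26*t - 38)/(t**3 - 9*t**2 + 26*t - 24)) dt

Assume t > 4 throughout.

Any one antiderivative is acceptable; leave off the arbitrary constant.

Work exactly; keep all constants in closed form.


Step 1. Decompose ∫((-4*t**2 + 26*t - 38)/(t**3 - 9*t**2 + 26*t - 24)) dt by partial fractions, (-4*t**2 + 26*t - 38)/(t**3 - 9*t**2 + 26*t - 24) = -1/(t - 2) - 4/(t - 3) + 1/(t - 4): now ∫(1/(t - 4)) dt + ∫(-4/(t - 3)) dt + ∫(-1/(t - 2)) dt.
Step 2. Evaluate the standard form [assuming t > 2]: now -log(t - 2) + ∫(1/(t - 4)) dt + ∫(-4/(t - 3)) dt.
Step 3. Evaluate the standard form [assuming t > 3]: now -4*log(t - 3) - log(t - 2) + ∫(1/(t - 4)) dt.
Step 4. Evaluate the standard form [assuming t > 4]: now log(t - 4) - 4*log(t - 3) - log(t - 2).
Answer: log(t - 4) - 4*log(t - 3) - log(t - 2).


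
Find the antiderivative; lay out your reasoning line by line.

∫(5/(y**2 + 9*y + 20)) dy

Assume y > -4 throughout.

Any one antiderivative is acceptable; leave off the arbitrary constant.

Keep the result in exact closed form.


Step 1. Decompose ∫(5/(y**2 + 9*y + 20)) dy by partial fractions, 5/(y**2 + 9*y + 20) = -5/(y + 5) + 5/(y + 4): now ∫(5/(y + 4)) dy + ∫(-5/(y + 5)) dy.
Step 2. Evaluate the standard form [assuming y > -4]: now 5*log(y + 4) + ∫(-5/(y + 5)) dy.
Step 3. Evaluate the standard form [assuming y > -5]: now 5*log(y + 4) - 5*log(y + 5).
Answer: 5*log(y + 4) - 5*log(y + 5).


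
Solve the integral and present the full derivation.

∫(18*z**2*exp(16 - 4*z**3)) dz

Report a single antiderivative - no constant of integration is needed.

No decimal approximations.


Step 1. Substitute u = z**3 - 4, turning ∫(18*z**2*exp(16 - 4*z**3)) dz into ∫(6*exp(-4*u)) du: now ∫(6*exp(-4*u)) du.
Step 2. Evaluate the standard form: now -3*exp(-4*u)/2.
Step 3. Substitute back u = z**3 - 4: now -3*exp(16 - 4*z**3)/2.
Answer: -3*exp(16 - 4*z**3)/2.


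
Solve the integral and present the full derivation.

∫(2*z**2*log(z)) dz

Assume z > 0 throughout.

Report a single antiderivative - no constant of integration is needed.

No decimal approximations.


Step 1. Integrate ∫(2*z**2*log(z)) dz by parts with u = log(z), dv = (2*z**2) dz, so v = 2*z**3/3 [assuming z > 0]: now 2*z**3*log(z)/3 + ∫(-2*z**2/3) dz.
Step 2. Evaluate the standard form: now 2*z**3*log(z)/3 - 2*z**3/9.
Answer: 2*z**3*log(z)/3 - 2*z**3/9.


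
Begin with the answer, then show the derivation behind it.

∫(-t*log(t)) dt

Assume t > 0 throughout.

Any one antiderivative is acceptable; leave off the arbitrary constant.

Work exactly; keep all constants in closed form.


The answer is -t**2*log(t)/2 + t**2/4.
Step 1. Integrate ∫(-t*log(t)) dt by parts with u = log(t), dv = (-t) dt, so v = -t**2/2 [assuming t > 0]: now -t**2*log(t)/2 + ∫(t/2) dt.
Step 2. Evaluate the standard form: now -t**2*log(t)/2 + t**2/4.
Answer: -t**2*log(t)/2 + t**2/4.


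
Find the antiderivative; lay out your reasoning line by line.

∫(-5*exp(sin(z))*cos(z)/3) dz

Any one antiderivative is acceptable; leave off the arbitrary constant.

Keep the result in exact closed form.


Step 1. Substitute u = sin(z), turning ∫(-5*exp(sin(z))*cos(z)/3) dz into ∫(-5*exp(u)/3) du: now ∫(-5*exp(u)/3) du.
Step 2. Evaluate the standard form: now -5*exp(u)/3.
Step 3. Substitute back u = sin(z): now -5*exp(sin(z))/3.
Answer: -5*exp(sin(z))/3.


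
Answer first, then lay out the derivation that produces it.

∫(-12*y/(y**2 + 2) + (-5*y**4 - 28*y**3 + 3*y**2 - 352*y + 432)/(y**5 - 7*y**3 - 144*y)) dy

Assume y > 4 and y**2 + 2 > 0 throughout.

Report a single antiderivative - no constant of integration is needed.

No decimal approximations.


The answer is -3*log(y) - 5*log(y - 4) + 3*log(y + 4) - 6*log(y**2 + 2) + 4*atan(y/3)/3.
Step 1. Rewrite: now ∫(-12*y/(y**2 + 2)) dy + ∫((-5*y**4 - 28*y**3 + 3*y**2 - 352*y + 432)/(y**5 - 7*y**3 - 144*y)) dy.
Step 2. Substitute u = y**2 + 2, turning ∫(-12*y/(y**2 + 2)) dy into ∫(-6/u) du: now ∫(-6/u) du + ∫((-5*y**4 - 28*y**3 + 3*y**2 - 352*y + 432)/(y**5 - 7*y**3 - 144*y)) dy.
Step 3. Evaluate the standard form [assuming u > 0]: now -6*log(u) + ∫((-5*y**4 - 28*y**3 + 3*y**2 - 352*y + 432)/(y**5 - 7*y**3 - 144*y)) dy.
Step 4. Substitute back u = y**2 + 2: now -6*log(y**2 + 2) + ∫((-5*y**4 - 28*y**3 + 3*y**2 - 352*y + 432)/(y**5 - 7*y**3 - 144*y)) dy.
Step 5. Decompose ∫((-5*y**4 - 28*y**3 + 3*y**2 - 352*y + 432)/(y**5 - 7*y**3 - 144*y)) dy by partial fractions, (-5*y**4 - 28*y**3 + 3*y**2 - 352*y + 432)/(y**5 - 7*y**3 - 144*y) = 4/(y**2 + 9) + 3/(y + 4) - 5/(y - 4) - 3/y: now -6*log(y**2 + 2) + ∫(-3/y) dy + ∫(-5/(y - 4)) dy + ∫(3/(y + 4)) dy + ∫(4/(y**2 + 9)) dy.
Step 6. Evaluate the standard form [assuming y > 4]: now -5*log(y - 4) - 6*log(y**2 + 2) + ∫(-3/y) dy + ∫(3/(y + 4)) dy + ∫(4/(y**2 + 9)) dy.
Step 7. Evaluate the standard form [assuming y > 0]: now -3*log(y) - 5*log(y - 4) - 6*log(y**2 + 2) + ∫(3/(y + 4)) dy + ∫(4/(y**2 + 9)) dy.
Step 8. Evaluate the standard form [assuming y > -4]: now -3*log(y) - 5*log(y - 4) + 3*log(y + 4) - 6*log(y**2 + 2) + ∫(4/(y**2 + 9)) dy.
Step 9. Evaluate the standard form: now -3*log(y) - 5*log(y - 4) + 3*log(y + 4) - 6*log(y**2 + 2) + 4*atan(y/3)/3.
Answer: -3*log(y) - 5*log(y - 4) + 3*log(y + 4) - 6*log(y**2 + 2) + 4*atan(y/3)/3.
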